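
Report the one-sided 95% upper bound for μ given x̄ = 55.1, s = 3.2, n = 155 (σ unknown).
μ ≤ 55.53

Upper bound (one-sided):
t* = 1.655 (one-sided for 95%)
Upper bound = x̄ + t* · s/√n = 55.1 + 1.655 · 3.2/√155 = 55.53

We are 95% confident that μ ≤ 55.53.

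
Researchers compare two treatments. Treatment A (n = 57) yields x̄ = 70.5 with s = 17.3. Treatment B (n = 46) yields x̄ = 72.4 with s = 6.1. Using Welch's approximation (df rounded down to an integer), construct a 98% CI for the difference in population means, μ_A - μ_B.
(-7.76, 3.96)

Difference: x̄₁ - x̄₂ = -1.90
SE = √(s₁²/n₁ + s₂²/n₂) = √(17.3²/57 + 6.1²/46) = 2.4616
df = 72.44 → 72 (Welch–Satterthwaite, rounded down)
t* = 2.379

CI: -1.90 ± 2.379 · 2.4616 = -1.90 ± 5.86 = (-7.76, 3.96)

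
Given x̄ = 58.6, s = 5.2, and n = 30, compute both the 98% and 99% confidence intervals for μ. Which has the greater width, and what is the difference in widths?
99% CI is wider by 0.56

df = 29
98% CI: t* = 2.462, (56.26, 60.94), width = 2 · t* · s/√n = 4.67
99% CI: t* = 2.756, (55.98, 61.22), width = 2 · t* · s/√n = 5.23

The 99% CI is wider by 5.23 - 4.67 = 0.56.
Higher confidence requires a wider interval.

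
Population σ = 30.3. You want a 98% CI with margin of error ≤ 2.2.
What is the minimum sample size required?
n ≥ 1027

For margin E ≤ 2.2:
n ≥ (z* · σ / E)²
n ≥ (2.326 · 30.3 / 2.2)²
n ≥ 1026.26

Minimum n = 1027 (rounding up)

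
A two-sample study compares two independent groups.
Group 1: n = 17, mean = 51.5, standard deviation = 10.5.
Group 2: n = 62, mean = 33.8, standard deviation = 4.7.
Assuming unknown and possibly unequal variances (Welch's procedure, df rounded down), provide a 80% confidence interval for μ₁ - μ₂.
(14.21, 21.19)

Difference: x̄₁ - x̄₂ = 17.70
SE = √(s₁²/n₁ + s₂²/n₂) = √(10.5²/17 + 4.7²/62) = 2.6156
df = 17.79 → 17 (Welch–Satterthwaite, rounded down)
t* = 1.333

CI: 17.70 ± 1.333 · 2.6156 = 17.70 ± 3.49 = (14.21, 21.19)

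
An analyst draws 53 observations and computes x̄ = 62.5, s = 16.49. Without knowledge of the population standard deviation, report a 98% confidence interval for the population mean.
(57.06, 67.94)

t-interval (σ unknown):
df = n - 1 = 52
t* = 2.400 for 98% confidence

Margin of error = t* · s/√n = 2.400 · 16.49/√53 = 5.44

CI: (57.06, 67.94)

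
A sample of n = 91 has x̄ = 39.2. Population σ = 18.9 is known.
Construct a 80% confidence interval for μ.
(36.66, 41.74)

z-interval (σ known):
z* = 1.282 for 80% confidence

Margin of error = z* · σ/√n = 1.282 · 18.9/√91 = 2.54

CI: (39.2 - 2.54, 39.2 + 2.54) = (36.66, 41.74)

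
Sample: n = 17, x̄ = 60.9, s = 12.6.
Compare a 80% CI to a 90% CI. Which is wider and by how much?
90% CI is wider by 2.50

df = 16
80% CI: t* = 1.337, (56.81, 64.99), width = 2 · t* · s/√n = 8.17
90% CI: t* = 1.746, (55.56, 66.24), width = 2 · t* · s/√n = 10.67

The 90% CI is wider by 10.67 - 8.17 = 2.50.
Higher confidence requires a wider interval.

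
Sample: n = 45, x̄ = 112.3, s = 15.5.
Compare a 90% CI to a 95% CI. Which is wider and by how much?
95% CI is wider by 1.55

df = 44
90% CI: t* = 1.680, (108.42, 116.18), width = 2 · t* · s/√n = 7.76
95% CI: t* = 2.015, (107.64, 116.96), width = 2 · t* · s/√n = 9.31

The 95% CI is wider by 9.31 - 7.76 = 1.55.
Higher confidence requires a wider interval.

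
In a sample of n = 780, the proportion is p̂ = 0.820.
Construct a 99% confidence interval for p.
(0.785, 0.855)

Proportion CI:
SE = √(p̂(1-p̂)/n) = √(0.820 · 0.180 / 780) = 0.01376

z* = 2.576
Margin = z* · SE = 2.576 · 0.01376 = 0.0354

CI: 0.820 ± 0.0354 = (0.785, 0.855)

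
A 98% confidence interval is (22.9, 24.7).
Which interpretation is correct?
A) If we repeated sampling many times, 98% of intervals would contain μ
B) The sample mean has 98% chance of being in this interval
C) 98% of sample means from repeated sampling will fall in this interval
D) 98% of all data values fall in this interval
A

A) Correct — this is the frequentist long-run coverage interpretation.
B) Wrong — x̄ is observed and sits in the interval by construction.
C) Wrong — coverage applies to intervals containing μ, not to future x̄ values.
D) Wrong — a CI is about the parameter μ, not individual data values.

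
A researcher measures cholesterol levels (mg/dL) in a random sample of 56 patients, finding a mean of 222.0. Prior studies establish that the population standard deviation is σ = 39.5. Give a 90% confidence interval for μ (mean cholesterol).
(213.32, 230.68)

z-interval (σ known):
z* = 1.645 for 90% confidence

Margin of error = z* · σ/√n = 1.645 · 39.5/√56 = 8.68

CI: (222.0 - 8.68, 222.0 + 8.68) = (213.32, 230.68)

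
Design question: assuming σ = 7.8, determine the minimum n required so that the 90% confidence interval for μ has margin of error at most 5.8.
n ≥ 5

For margin E ≤ 5.8:
n ≥ (z* · σ / E)²
n ≥ (1.645 · 7.8 / 5.8)²
n ≥ 4.89

Minimum n = 5 (rounding up)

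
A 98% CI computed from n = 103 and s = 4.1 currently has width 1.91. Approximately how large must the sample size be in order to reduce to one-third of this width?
n ≈ 927

CI width ∝ 1/√n
To reduce width by factor 3, need √n to grow by 3 → need 3² = 9 times as many samples.

Current: n = 103, width = 1.91
New: n = 927, width ≈ 0.63

Width reduced by factor of 1.91/0.63 = 3.03.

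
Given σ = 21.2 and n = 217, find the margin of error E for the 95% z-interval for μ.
Margin of error = 2.82

Margin of error = z* · σ/√n
= 1.960 · 21.2/√217
= 1.960 · 21.2/14.7309
= 2.82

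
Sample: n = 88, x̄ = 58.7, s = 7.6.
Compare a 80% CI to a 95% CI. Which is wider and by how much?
95% CI is wider by 1.13

df = 87
80% CI: t* = 1.291, (57.65, 59.75), width = 2 · t* · s/√n = 2.09
95% CI: t* = 1.988, (57.09, 60.31), width = 2 · t* · s/√n = 3.22

The 95% CI is wider by 3.22 - 2.09 = 1.13.
Higher confidence requires a wider interval.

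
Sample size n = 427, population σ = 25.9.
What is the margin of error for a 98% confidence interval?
Margin of error = 2.92

Margin of error = z* · σ/√n
= 2.326 · 25.9/√427
= 2.326 · 25.9/20.6640
= 2.92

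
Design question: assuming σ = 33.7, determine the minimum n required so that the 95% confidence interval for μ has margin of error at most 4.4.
n ≥ 226

For margin E ≤ 4.4:
n ≥ (z* · σ / E)²
n ≥ (1.960 · 33.7 / 4.4)²
n ≥ 225.35

Minimum n = 226 (rounding up)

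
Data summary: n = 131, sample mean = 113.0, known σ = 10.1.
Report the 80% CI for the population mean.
(111.87, 114.13)

z-interval (σ known):
z* = 1.282 for 80% confidence

Margin of error = z* · σ/√n = 1.282 · 10.1/√131 = 1.13

CI: (113.0 - 1.13, 113.0 + 1.13) = (111.87, 114.13)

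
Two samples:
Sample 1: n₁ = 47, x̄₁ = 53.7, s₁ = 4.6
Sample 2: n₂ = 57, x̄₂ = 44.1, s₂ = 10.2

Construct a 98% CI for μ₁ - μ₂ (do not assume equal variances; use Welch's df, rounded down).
(6.02, 13.18)

Difference: x̄₁ - x̄₂ = 9.60
SE = √(s₁²/n₁ + s₂²/n₂) = √(4.6²/47 + 10.2²/57) = 1.5085
df = 81.03 → 81 (Welch–Satterthwaite, rounded down)
t* = 2.373

CI: 9.60 ± 2.373 · 1.5085 = 9.60 ± 3.58 = (6.02, 13.18)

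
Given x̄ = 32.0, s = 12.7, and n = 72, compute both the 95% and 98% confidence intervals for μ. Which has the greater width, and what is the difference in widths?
98% CI is wider by 1.15

df = 71
95% CI: t* = 1.994, (29.02, 34.98), width = 2 · t* · s/√n = 5.97
98% CI: t* = 2.380, (28.44, 35.56), width = 2 · t* · s/√n = 7.12

The 98% CI is wider by 7.12 - 5.97 = 1.15.
Higher confidence requires a wider interval.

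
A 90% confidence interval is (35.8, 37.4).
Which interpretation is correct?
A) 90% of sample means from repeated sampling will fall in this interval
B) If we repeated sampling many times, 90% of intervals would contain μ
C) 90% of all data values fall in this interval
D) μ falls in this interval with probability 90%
B

A) Wrong — coverage applies to intervals containing μ, not to future x̄ values.
B) Correct — this is the frequentist long-run coverage interpretation.
C) Wrong — a CI is about the parameter μ, not individual data values.
D) Wrong — μ is fixed; the randomness lives in the interval, not in μ.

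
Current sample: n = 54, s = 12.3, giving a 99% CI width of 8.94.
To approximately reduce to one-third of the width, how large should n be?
n ≈ 486

CI width ∝ 1/√n
To reduce width by factor 3, need √n to grow by 3 → need 3² = 9 times as many samples.

Current: n = 54, width = 8.94
New: n = 486, width ≈ 2.89

Width reduced by factor of 8.94/2.89 = 3.09.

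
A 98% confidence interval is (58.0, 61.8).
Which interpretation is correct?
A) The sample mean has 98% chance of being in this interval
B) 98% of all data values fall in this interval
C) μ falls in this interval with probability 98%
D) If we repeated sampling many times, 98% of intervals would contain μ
D

A) Wrong — x̄ is observed and sits in the interval by construction.
B) Wrong — a CI is about the parameter μ, not individual data values.
C) Wrong — μ is fixed; the randomness lives in the interval, not in μ.
D) Correct — this is the frequentist long-run coverage interpretation.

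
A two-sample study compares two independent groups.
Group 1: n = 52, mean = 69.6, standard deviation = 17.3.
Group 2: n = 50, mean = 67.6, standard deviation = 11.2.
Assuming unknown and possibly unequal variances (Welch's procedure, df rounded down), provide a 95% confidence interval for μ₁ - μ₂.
(-3.72, 7.72)

Difference: x̄₁ - x̄₂ = 2.00
SE = √(s₁²/n₁ + s₂²/n₂) = √(17.3²/52 + 11.2²/50) = 2.8748
df = 87.79 → 87 (Welch–Satterthwaite, rounded down)
t* = 1.988

CI: 2.00 ± 1.988 · 2.8748 = 2.00 ± 5.72 = (-3.72, 7.72)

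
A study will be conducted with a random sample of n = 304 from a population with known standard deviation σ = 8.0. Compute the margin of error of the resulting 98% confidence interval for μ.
Margin of error = 1.07

Margin of error = z* · σ/√n
= 2.326 · 8.0/√304
= 2.326 · 8.0/17.4356
= 1.07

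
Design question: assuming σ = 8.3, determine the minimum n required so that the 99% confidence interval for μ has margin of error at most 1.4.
n ≥ 234

For margin E ≤ 1.4:
n ≥ (z* · σ / E)²
n ≥ (2.576 · 8.3 / 1.4)²
n ≥ 233.23

Minimum n = 234 (rounding up)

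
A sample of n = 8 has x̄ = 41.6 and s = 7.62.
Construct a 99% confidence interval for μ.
(32.17, 51.03)

t-interval (σ unknown):
df = n - 1 = 7
t* = 3.499 for 99% confidence

Margin of error = t* · s/√n = 3.499 · 7.62/√8 = 9.43

CI: (32.17, 51.03)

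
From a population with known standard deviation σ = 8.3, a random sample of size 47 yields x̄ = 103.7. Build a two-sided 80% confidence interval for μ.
(102.15, 105.25)

z-interval (σ known):
z* = 1.282 for 80% confidence

Margin of error = z* · σ/√n = 1.282 · 8.3/√47 = 1.55

CI: (103.7 - 1.55, 103.7 + 1.55) = (102.15, 105.25)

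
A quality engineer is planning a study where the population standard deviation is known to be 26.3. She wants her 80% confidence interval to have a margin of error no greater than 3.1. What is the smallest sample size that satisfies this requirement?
n ≥ 119

For margin E ≤ 3.1:
n ≥ (z* · σ / E)²
n ≥ (1.282 · 26.3 / 3.1)²
n ≥ 118.29

Minimum n = 119 (rounding up)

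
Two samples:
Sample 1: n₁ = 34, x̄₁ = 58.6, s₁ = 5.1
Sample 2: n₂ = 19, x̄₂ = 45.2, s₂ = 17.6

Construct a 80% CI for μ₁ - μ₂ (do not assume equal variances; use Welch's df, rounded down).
(7.91, 18.89)

Difference: x̄₁ - x̄₂ = 13.40
SE = √(s₁²/n₁ + s₂²/n₂) = √(5.1²/34 + 17.6²/19) = 4.1314
df = 19.71 → 19 (Welch–Satterthwaite, rounded down)
t* = 1.328

CI: 13.40 ± 1.328 · 4.1314 = 13.40 ± 5.49 = (7.91, 18.89)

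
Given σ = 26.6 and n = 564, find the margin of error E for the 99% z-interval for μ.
Margin of error = 2.89

Margin of error = z* · σ/√n
= 2.576 · 26.6/√564
= 2.576 · 26.6/23.7487
= 2.89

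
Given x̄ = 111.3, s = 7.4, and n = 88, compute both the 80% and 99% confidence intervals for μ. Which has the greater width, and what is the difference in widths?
99% CI is wider by 2.12

df = 87
80% CI: t* = 1.291, (110.28, 112.32), width = 2 · t* · s/√n = 2.04
99% CI: t* = 2.634, (109.22, 113.38), width = 2 · t* · s/√n = 4.16

The 99% CI is wider by 4.16 - 2.04 = 2.12.
Higher confidence requires a wider interval.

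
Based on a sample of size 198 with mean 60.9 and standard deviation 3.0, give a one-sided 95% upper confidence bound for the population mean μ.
μ ≤ 61.25

Upper bound (one-sided):
t* = 1.653 (one-sided for 95%)
Upper bound = x̄ + t* · s/√n = 60.9 + 1.653 · 3.0/√198 = 61.25

We are 95% confident that μ ≤ 61.25.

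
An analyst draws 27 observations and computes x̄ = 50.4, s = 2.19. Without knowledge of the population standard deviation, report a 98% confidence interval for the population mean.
(49.36, 51.44)

t-interval (σ unknown):
df = n - 1 = 26
t* = 2.479 for 98% confidence

Margin of error = t* · s/√n = 2.479 · 2.19/√27 = 1.04

CI: (49.36, 51.44)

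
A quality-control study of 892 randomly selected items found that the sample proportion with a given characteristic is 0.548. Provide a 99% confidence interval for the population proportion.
(0.505, 0.591)

Proportion CI:
SE = √(p̂(1-p̂)/n) = √(0.548 · 0.452 / 892) = 0.01666

z* = 2.576
Margin = z* · SE = 2.576 · 0.01666 = 0.0429

CI: 0.548 ± 0.0429 = (0.505, 0.591)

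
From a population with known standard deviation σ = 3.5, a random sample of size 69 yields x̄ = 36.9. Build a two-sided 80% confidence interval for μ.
(36.36, 37.44)

z-interval (σ known):
z* = 1.282 for 80% confidence

Margin of error = z* · σ/√n = 1.282 · 3.5/√69 = 0.54

CI: (36.9 - 0.54, 36.9 + 0.54) = (36.36, 37.44)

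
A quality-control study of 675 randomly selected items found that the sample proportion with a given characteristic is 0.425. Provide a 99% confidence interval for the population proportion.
(0.376, 0.474)

Proportion CI:
SE = √(p̂(1-p̂)/n) = √(0.425 · 0.575 / 675) = 0.01903

z* = 2.576
Margin = z* · SE = 2.576 · 0.01903 = 0.0490

CI: 0.425 ± 0.0490 = (0.376, 0.474)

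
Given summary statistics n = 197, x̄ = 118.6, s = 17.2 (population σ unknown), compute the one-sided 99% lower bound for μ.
μ ≥ 115.73

Lower bound (one-sided):
t* = 2.346 (one-sided for 99%)
Lower bound = x̄ - t* · s/√n = 118.6 - 2.346 · 17.2/√197 = 115.73

We are 99% confident that μ ≥ 115.73.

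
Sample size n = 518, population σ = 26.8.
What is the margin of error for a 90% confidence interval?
Margin of error = 1.94

Margin of error = z* · σ/√n
= 1.645 · 26.8/√518
= 1.645 · 26.8/22.7596
= 1.94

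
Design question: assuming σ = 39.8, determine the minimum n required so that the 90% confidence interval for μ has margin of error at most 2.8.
n ≥ 547

For margin E ≤ 2.8:
n ≥ (z* · σ / E)²
n ≥ (1.645 · 39.8 / 2.8)²
n ≥ 546.74

Minimum n = 547 (rounding up)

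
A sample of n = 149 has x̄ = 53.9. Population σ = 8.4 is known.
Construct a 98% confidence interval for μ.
(52.30, 55.50)

z-interval (σ known):
z* = 2.326 for 98% confidence

Margin of error = z* · σ/√n = 2.326 · 8.4/√149 = 1.60

CI: (53.9 - 1.60, 53.9 + 1.60) = (52.30, 55.50)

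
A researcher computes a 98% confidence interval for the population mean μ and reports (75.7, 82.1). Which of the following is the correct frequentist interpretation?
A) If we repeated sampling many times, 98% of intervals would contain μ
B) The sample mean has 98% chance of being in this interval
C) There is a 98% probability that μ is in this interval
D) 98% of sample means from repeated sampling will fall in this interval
A

A) Correct — this is the frequentist long-run coverage interpretation.
B) Wrong — x̄ is observed and sits in the interval by construction.
C) Wrong — μ is fixed; the randomness lives in the interval, not in μ.
D) Wrong — coverage applies to intervals containing μ, not to future x̄ values.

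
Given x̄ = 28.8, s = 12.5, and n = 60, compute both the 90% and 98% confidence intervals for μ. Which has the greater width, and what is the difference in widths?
98% CI is wider by 2.33

df = 59
90% CI: t* = 1.671, (26.10, 31.50), width = 2 · t* · s/√n = 5.39
98% CI: t* = 2.391, (24.94, 32.66), width = 2 · t* · s/√n = 7.72

The 98% CI is wider by 7.72 - 5.39 = 2.33.
Higher confidence requires a wider interval.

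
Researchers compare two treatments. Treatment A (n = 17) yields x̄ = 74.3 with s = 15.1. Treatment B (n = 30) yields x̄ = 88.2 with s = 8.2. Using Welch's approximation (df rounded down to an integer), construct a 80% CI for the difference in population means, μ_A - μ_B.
(-19.13, -8.67)

Difference: x̄₁ - x̄₂ = -13.90
SE = √(s₁²/n₁ + s₂²/n₂) = √(15.1²/17 + 8.2²/30) = 3.9565
df = 21.46 → 21 (Welch–Satterthwaite, rounded down)
t* = 1.323

CI: -13.90 ± 1.323 · 3.9565 = -13.90 ± 5.23 = (-19.13, -8.67)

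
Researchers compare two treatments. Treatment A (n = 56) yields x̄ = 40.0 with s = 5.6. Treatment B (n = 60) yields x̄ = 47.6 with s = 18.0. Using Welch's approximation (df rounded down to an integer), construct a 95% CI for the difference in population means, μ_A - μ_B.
(-12.47, -2.73)

Difference: x̄₁ - x̄₂ = -7.60
SE = √(s₁²/n₁ + s₂²/n₂) = √(5.6²/56 + 18.0²/60) = 2.4413
df = 71.05 → 71 (Welch–Satterthwaite, rounded down)
t* = 1.994

CI: -7.60 ± 1.994 · 2.4413 = -7.60 ± 4.87 = (-12.47, -2.73)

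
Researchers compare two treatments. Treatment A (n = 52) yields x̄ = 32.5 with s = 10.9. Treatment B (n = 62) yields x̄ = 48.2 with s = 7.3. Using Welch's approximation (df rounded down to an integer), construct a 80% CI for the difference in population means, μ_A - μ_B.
(-17.99, -13.41)

Difference: x̄₁ - x̄₂ = -15.70
SE = √(s₁²/n₁ + s₂²/n₂) = √(10.9²/52 + 7.3²/62) = 1.7732
df = 86.37 → 86 (Welch–Satterthwaite, rounded down)
t* = 1.291

CI: -15.70 ± 1.291 · 1.7732 = -15.70 ± 2.29 = (-17.99, -13.41)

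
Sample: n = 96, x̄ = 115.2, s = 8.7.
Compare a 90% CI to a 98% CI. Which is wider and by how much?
98% CI is wider by 1.25

df = 95
90% CI: t* = 1.661, (113.73, 116.67), width = 2 · t* · s/√n = 2.95
98% CI: t* = 2.366, (113.10, 117.30), width = 2 · t* · s/√n = 4.20

The 98% CI is wider by 4.20 - 2.95 = 1.25.
Higher confidence requires a wider interval.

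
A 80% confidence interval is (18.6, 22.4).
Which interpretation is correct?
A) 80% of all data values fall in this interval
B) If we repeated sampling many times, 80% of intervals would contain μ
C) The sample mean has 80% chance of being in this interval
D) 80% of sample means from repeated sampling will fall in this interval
B

A) Wrong — a CI is about the parameter μ, not individual data values.
B) Correct — this is the frequentist long-run coverage interpretation.
C) Wrong — x̄ is observed and sits in the interval by construction.
D) Wrong — coverage applies to intervals containing μ, not to future x̄ values.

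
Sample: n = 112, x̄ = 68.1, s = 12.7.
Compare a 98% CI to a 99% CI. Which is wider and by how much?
99% CI is wider by 0.63

df = 111
98% CI: t* = 2.360, (65.27, 70.93), width = 2 · t* · s/√n = 5.66
99% CI: t* = 2.621, (64.95, 71.25), width = 2 · t* · s/√n = 6.29

The 99% CI is wider by 6.29 - 5.66 = 0.63.
Higher confidence requires a wider interval.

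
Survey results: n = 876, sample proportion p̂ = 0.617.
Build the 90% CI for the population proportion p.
(0.590, 0.644)

Proportion CI:
SE = √(p̂(1-p̂)/n) = √(0.617 · 0.383 / 876) = 0.01642

z* = 1.645
Margin = z* · SE = 1.645 · 0.01642 = 0.0270

CI: 0.617 ± 0.0270 = (0.590, 0.644)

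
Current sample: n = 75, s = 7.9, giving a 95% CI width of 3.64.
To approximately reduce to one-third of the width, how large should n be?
n ≈ 675

CI width ∝ 1/√n
To reduce width by factor 3, need √n to grow by 3 → need 3² = 9 times as many samples.

Current: n = 75, width = 3.64
New: n = 675, width ≈ 1.19

Width reduced by factor of 3.64/1.19 = 3.06.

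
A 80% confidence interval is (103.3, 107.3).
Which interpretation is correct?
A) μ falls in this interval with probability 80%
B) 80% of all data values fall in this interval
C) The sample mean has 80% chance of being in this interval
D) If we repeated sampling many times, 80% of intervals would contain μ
D

A) Wrong — μ is fixed; the randomness lives in the interval, not in μ.
B) Wrong — a CI is about the parameter μ, not individual data values.
C) Wrong — x̄ is observed and sits in the interval by construction.
D) Correct — this is the frequentist long-run coverage interpretation.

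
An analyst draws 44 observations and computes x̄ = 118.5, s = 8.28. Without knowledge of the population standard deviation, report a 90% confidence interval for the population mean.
(116.40, 120.60)

t-interval (σ unknown):
df = n - 1 = 43
t* = 1.681 for 90% confidence

Margin of error = t* · s/√n = 1.681 · 8.28/√44 = 2.10

CI: (116.40, 120.60)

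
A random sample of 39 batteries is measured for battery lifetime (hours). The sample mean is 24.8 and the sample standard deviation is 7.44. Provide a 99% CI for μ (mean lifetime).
(21.57, 28.03)

t-interval (σ unknown):
df = n - 1 = 38
t* = 2.712 for 99% confidence

Margin of error = t* · s/√n = 2.712 · 7.44/√39 = 3.23

CI: (21.57, 28.03)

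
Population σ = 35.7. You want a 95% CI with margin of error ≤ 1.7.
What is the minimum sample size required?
n ≥ 1695

For margin E ≤ 1.7:
n ≥ (z* · σ / E)²
n ≥ (1.960 · 35.7 / 1.7)²
n ≥ 1694.15

Minimum n = 1695 (rounding up)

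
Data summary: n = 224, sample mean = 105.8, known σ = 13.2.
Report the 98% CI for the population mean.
(103.75, 107.85)

z-interval (σ known):
z* = 2.326 for 98% confidence

Margin of error = z* · σ/√n = 2.326 · 13.2/√224 = 2.05

CI: (105.8 - 2.05, 105.8 + 2.05) = (103.75, 107.85)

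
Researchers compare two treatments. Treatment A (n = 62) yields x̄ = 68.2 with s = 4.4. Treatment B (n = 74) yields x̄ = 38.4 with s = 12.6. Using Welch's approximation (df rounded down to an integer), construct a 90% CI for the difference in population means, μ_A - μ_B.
(27.20, 32.40)

Difference: x̄₁ - x̄₂ = 29.80
SE = √(s₁²/n₁ + s₂²/n₂) = √(4.4²/62 + 12.6²/74) = 1.5677
df = 93.43 → 93 (Welch–Satterthwaite, rounded down)
t* = 1.661

CI: 29.80 ± 1.661 · 1.5677 = 29.80 ± 2.60 = (27.20, 32.40)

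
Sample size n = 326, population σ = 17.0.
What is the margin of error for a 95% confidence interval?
Margin of error = 1.85

Margin of error = z* · σ/√n
= 1.960 · 17.0/√326
= 1.960 · 17.0/18.0555
= 1.85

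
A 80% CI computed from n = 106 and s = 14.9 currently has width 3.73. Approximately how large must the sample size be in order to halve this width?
n ≈ 424

CI width ∝ 1/√n
To reduce width by factor 2, need √n to grow by 2 → need 2² = 4 times as many samples.

Current: n = 106, width = 3.73
New: n = 424, width ≈ 1.86

Width reduced by factor of 3.73/1.86 = 2.01.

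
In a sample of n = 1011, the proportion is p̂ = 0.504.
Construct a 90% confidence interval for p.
(0.478, 0.530)

Proportion CI:
SE = √(p̂(1-p̂)/n) = √(0.504 · 0.496 / 1011) = 0.01572

z* = 1.645
Margin = z* · SE = 1.645 · 0.01572 = 0.0259

CI: 0.504 ± 0.0259 = (0.478, 0.530)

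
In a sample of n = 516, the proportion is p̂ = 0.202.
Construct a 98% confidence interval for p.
(0.161, 0.243)

Proportion CI:
SE = √(p̂(1-p̂)/n) = √(0.202 · 0.798 / 516) = 0.01767

z* = 2.326
Margin = z* · SE = 2.326 · 0.01767 = 0.0411

CI: 0.202 ± 0.0411 = (0.161, 0.243)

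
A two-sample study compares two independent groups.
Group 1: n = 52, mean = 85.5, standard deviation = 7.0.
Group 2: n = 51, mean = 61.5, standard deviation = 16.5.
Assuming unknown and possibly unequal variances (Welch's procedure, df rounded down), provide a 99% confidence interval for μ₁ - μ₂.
(17.36, 30.64)

Difference: x̄₁ - x̄₂ = 24.00
SE = √(s₁²/n₁ + s₂²/n₂) = √(7.0²/52 + 16.5²/51) = 2.5061
df = 67.16 → 67 (Welch–Satterthwaite, rounded down)
t* = 2.651

CI: 24.00 ± 2.651 · 2.5061 = 24.00 ± 6.64 = (17.36, 30.64)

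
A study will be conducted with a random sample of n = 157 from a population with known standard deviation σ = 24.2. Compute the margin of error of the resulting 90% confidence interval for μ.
Margin of error = 3.18

Margin of error = z* · σ/√n
= 1.645 · 24.2/√157
= 1.645 · 24.2/12.5300
= 3.18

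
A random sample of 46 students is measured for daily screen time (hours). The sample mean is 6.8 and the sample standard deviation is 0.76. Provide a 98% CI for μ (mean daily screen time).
(6.53, 7.07)

t-interval (σ unknown):
df = n - 1 = 45
t* = 2.412 for 98% confidence

Margin of error = t* · s/√n = 2.412 · 0.76/√46 = 0.27

CI: (6.53, 7.07)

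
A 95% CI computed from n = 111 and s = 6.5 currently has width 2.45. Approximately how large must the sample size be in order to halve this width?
n ≈ 444

CI width ∝ 1/√n
To reduce width by factor 2, need √n to grow by 2 → need 2² = 4 times as many samples.

Current: n = 111, width = 2.45
New: n = 444, width ≈ 1.21

Width reduced by factor of 2.45/1.21 = 2.02.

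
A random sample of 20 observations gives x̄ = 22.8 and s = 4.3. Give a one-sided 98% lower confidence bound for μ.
μ ≥ 20.68

Lower bound (one-sided):
t* = 2.205 (one-sided for 98%)
Lower bound = x̄ - t* · s/√n = 22.8 - 2.205 · 4.3/√20 = 20.68

We are 98% confident that μ ≥ 20.68.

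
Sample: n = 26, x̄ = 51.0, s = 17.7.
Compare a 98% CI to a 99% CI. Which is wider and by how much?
99% CI is wider by 2.10

df = 25
98% CI: t* = 2.485, (42.37, 59.63), width = 2 · t* · s/√n = 17.25
99% CI: t* = 2.787, (41.33, 60.67), width = 2 · t* · s/√n = 19.35

The 99% CI is wider by 19.35 - 17.25 = 2.10.
Higher confidence requires a wider interval.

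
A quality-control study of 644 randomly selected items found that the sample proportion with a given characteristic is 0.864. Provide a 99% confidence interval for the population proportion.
(0.829, 0.899)

Proportion CI:
SE = √(p̂(1-p̂)/n) = √(0.864 · 0.136 / 644) = 0.01351

z* = 2.576
Margin = z* · SE = 2.576 · 0.01351 = 0.0348

CI: 0.864 ± 0.0348 = (0.829, 0.899)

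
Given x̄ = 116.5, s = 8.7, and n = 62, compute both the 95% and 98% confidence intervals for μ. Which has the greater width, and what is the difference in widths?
98% CI is wider by 0.86

df = 61
95% CI: t* = 2.000, (114.29, 118.71), width = 2 · t* · s/√n = 4.42
98% CI: t* = 2.389, (113.86, 119.14), width = 2 · t* · s/√n = 5.28

The 98% CI is wider by 5.28 - 4.42 = 0.86.
Higher confidence requires a wider interval.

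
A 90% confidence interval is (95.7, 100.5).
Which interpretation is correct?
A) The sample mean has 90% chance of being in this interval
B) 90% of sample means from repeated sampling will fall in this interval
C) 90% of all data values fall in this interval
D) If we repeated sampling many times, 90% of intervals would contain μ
D

A) Wrong — x̄ is observed and sits in the interval by construction.
B) Wrong — coverage applies to intervals containing μ, not to future x̄ values.
C) Wrong — a CI is about the parameter μ, not individual data values.
D) Correct — this is the frequentist long-run coverage interpretation.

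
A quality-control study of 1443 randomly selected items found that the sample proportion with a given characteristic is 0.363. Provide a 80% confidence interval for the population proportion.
(0.347, 0.379)

Proportion CI:
SE = √(p̂(1-p̂)/n) = √(0.363 · 0.637 / 1443) = 0.01266

z* = 1.282
Margin = z* · SE = 1.282 · 0.01266 = 0.0162

CI: 0.363 ± 0.0162 = (0.347, 0.379)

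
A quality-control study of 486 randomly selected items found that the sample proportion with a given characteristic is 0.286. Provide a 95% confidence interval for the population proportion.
(0.246, 0.326)

Proportion CI:
SE = √(p̂(1-p̂)/n) = √(0.286 · 0.714 / 486) = 0.02050

z* = 1.960
Margin = z* · SE = 1.960 · 0.02050 = 0.0402

CI: 0.286 ± 0.0402 = (0.246, 0.326)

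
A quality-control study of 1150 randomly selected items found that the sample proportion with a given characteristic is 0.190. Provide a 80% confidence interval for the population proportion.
(0.175, 0.205)

Proportion CI:
SE = √(p̂(1-p̂)/n) = √(0.190 · 0.810 / 1150) = 0.01157

z* = 1.282
Margin = z* · SE = 1.282 · 0.01157 = 0.0148

CI: 0.190 ± 0.0148 = (0.175, 0.205)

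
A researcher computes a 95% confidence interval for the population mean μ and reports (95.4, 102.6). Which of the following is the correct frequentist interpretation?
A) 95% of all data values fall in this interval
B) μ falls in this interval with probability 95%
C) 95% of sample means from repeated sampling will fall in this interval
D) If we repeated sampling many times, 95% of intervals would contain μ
D

A) Wrong — a CI is about the parameter μ, not individual data values.
B) Wrong — μ is fixed; the randomness lives in the interval, not in μ.
C) Wrong — coverage applies to intervals containing μ, not to future x̄ values.
D) Correct — this is the frequentist long-run coverage interpretation.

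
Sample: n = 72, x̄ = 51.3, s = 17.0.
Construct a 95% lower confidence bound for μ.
μ ≥ 47.96

Lower bound (one-sided):
t* = 1.667 (one-sided for 95%)
Lower bound = x̄ - t* · s/√n = 51.3 - 1.667 · 17.0/√72 = 47.96

We are 95% confident that μ ≥ 47.96.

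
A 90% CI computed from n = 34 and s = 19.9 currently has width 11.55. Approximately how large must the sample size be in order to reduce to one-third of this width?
n ≈ 306

CI width ∝ 1/√n
To reduce width by factor 3, need √n to grow by 3 → need 3² = 9 times as many samples.

Current: n = 34, width = 11.55
New: n = 306, width ≈ 3.75

Width reduced by factor of 11.55/3.75 = 3.08.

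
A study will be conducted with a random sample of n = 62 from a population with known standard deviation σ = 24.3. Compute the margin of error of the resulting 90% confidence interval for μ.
Margin of error = 5.08

Margin of error = z* · σ/√n
= 1.645 · 24.3/√62
= 1.645 · 24.3/7.8740
= 5.08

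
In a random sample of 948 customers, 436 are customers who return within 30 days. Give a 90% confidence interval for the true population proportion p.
(0.433, 0.487)

Proportion CI:
p̂ = 436/948 = 0.45992
SE = √(p̂(1-p̂)/n) = √(0.45992 · 0.54008 / 948) = 0.01619

z* = 1.645
Margin = z* · SE = 1.645 · 0.01619 = 0.0266

CI: 0.45992 ± 0.0266 = (0.433, 0.487)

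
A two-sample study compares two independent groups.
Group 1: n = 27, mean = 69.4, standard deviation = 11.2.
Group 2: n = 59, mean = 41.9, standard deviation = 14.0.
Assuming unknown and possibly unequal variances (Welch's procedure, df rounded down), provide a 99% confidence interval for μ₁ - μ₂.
(20.00, 35.00)

Difference: x̄₁ - x̄₂ = 27.50
SE = √(s₁²/n₁ + s₂²/n₂) = √(11.2²/27 + 14.0²/59) = 2.8228
df = 62.22 → 62 (Welch–Satterthwaite, rounded down)
t* = 2.657

CI: 27.50 ± 2.657 · 2.8228 = 27.50 ± 7.50 = (20.00, 35.00)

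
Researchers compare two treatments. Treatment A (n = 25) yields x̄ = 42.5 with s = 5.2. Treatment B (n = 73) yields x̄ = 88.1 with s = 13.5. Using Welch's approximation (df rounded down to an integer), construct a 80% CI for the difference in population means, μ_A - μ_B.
(-48.04, -43.16)

Difference: x̄₁ - x̄₂ = -45.60
SE = √(s₁²/n₁ + s₂²/n₂) = √(5.2²/25 + 13.5²/73) = 1.8916
df = 94.62 → 94 (Welch–Satterthwaite, rounded down)
t* = 1.291

CI: -45.60 ± 1.291 · 1.8916 = -45.60 ± 2.44 = (-48.04, -43.16)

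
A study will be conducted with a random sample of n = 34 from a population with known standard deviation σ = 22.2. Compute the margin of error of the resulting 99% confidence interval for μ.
Margin of error = 9.81

Margin of error = z* · σ/√n
= 2.576 · 22.2/√34
= 2.576 · 22.2/5.8310
= 9.81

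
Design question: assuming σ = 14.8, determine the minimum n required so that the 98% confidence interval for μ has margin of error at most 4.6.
n ≥ 57

For margin E ≤ 4.6:
n ≥ (z* · σ / E)²
n ≥ (2.326 · 14.8 / 4.6)²
n ≥ 56.01

Minimum n = 57 (rounding up)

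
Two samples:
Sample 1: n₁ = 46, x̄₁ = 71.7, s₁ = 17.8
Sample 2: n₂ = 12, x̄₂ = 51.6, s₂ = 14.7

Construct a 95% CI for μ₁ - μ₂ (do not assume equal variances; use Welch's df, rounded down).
(9.69, 30.51)

Difference: x̄₁ - x̄₂ = 20.10
SE = √(s₁²/n₁ + s₂²/n₂) = √(17.8²/46 + 14.7²/12) = 4.9895
df = 20.30 → 20 (Welch–Satterthwaite, rounded down)
t* = 2.086

CI: 20.10 ± 2.086 · 4.9895 = 20.10 ± 10.41 = (9.69, 30.51)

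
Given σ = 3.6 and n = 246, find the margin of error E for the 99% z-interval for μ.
Margin of error = 0.59

Margin of error = z* · σ/√n
= 2.576 · 3.6/√246
= 2.576 · 3.6/15.6844
= 0.59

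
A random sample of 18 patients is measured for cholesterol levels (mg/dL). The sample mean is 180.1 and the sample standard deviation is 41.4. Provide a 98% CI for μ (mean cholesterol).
(155.05, 205.15)

t-interval (σ unknown):
df = n - 1 = 17
t* = 2.567 for 98% confidence

Margin of error = t* · s/√n = 2.567 · 41.4/√18 = 25.05

CI: (155.05, 205.15)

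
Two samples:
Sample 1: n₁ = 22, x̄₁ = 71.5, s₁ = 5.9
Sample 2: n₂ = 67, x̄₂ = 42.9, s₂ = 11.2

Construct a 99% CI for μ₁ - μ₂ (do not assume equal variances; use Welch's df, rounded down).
(23.68, 33.52)

Difference: x̄₁ - x̄₂ = 28.60
SE = √(s₁²/n₁ + s₂²/n₂) = √(5.9²/22 + 11.2²/67) = 1.8586
df = 69.25 → 69 (Welch–Satterthwaite, rounded down)
t* = 2.649

CI: 28.60 ± 2.649 · 1.8586 = 28.60 ± 4.92 = (23.68, 33.52)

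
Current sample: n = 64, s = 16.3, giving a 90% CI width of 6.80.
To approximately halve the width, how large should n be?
n ≈ 256

CI width ∝ 1/√n
To reduce width by factor 2, need √n to grow by 2 → need 2² = 4 times as many samples.

Current: n = 64, width = 6.80
New: n = 256, width ≈ 3.36

Width reduced by factor of 6.80/3.36 = 2.02.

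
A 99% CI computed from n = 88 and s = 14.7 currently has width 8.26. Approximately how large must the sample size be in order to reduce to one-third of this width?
n ≈ 792

CI width ∝ 1/√n
To reduce width by factor 3, need √n to grow by 3 → need 3² = 9 times as many samples.

Current: n = 88, width = 8.26
New: n = 792, width ≈ 2.70

Width reduced by factor of 8.26/2.70 = 3.06.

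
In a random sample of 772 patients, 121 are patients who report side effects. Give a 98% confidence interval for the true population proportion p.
(0.126, 0.187)

Proportion CI:
p̂ = 121/772 = 0.15674
SE = √(p̂(1-p̂)/n) = √(0.15674 · 0.84326 / 772) = 0.01308

z* = 2.326
Margin = z* · SE = 2.326 · 0.01308 = 0.0304

CI: 0.15674 ± 0.0304 = (0.126, 0.187)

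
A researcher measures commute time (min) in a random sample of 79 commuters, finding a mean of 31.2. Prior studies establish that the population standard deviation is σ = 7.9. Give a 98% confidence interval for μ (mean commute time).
(29.13, 33.27)

z-interval (σ known):
z* = 2.326 for 98% confidence

Margin of error = z* · σ/√n = 2.326 · 7.9/√79 = 2.07

CI: (31.2 - 2.07, 31.2 + 2.07) = (29.13, 33.27)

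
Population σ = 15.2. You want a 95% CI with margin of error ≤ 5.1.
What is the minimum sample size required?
n ≥ 35

For margin E ≤ 5.1:
n ≥ (z* · σ / E)²
n ≥ (1.960 · 15.2 / 5.1)²
n ≥ 34.12

Minimum n = 35 (rounding up)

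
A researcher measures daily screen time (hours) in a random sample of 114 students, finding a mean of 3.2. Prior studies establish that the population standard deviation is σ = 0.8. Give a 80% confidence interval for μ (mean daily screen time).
(3.10, 3.30)

z-interval (σ known):
z* = 1.282 for 80% confidence

Margin of error = z* · σ/√n = 1.282 · 0.8/√114 = 0.10

CI: (3.2 - 0.10, 3.2 + 0.10) = (3.10, 3.30)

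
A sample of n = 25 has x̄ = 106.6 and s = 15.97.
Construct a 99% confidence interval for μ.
(97.67, 115.53)

t-interval (σ unknown):
df = n - 1 = 24
t* = 2.797 for 99% confidence

Margin of error = t* · s/√n = 2.797 · 15.97/√25 = 8.93

CI: (97.67, 115.53)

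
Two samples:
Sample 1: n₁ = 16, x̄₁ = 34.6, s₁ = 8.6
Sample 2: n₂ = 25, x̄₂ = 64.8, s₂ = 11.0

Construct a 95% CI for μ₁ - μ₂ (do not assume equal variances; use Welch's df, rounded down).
(-36.43, -23.97)

Difference: x̄₁ - x̄₂ = -30.20
SE = √(s₁²/n₁ + s₂²/n₂) = √(8.6²/16 + 11.0²/25) = 3.0761
df = 37.30 → 37 (Welch–Satterthwaite, rounded down)
t* = 2.026

CI: -30.20 ± 2.026 · 3.0761 = -30.20 ± 6.23 = (-36.43, -23.97)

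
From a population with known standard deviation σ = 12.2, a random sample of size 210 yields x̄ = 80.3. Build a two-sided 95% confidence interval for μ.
(78.65, 81.95)

z-interval (σ known):
z* = 1.960 for 95% confidence

Margin of error = z* · σ/√n = 1.960 · 12.2/√210 = 1.65

CI: (80.3 - 1.65, 80.3 + 1.65) = (78.65, 81.95)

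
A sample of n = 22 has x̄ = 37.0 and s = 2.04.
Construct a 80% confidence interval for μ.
(36.42, 37.58)

t-interval (σ unknown):
df = n - 1 = 21
t* = 1.323 for 80% confidence

Margin of error = t* · s/√n = 1.323 · 2.04/√22 = 0.58

CI: (36.42, 37.58)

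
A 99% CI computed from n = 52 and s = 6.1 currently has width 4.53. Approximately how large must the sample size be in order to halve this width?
n ≈ 208

CI width ∝ 1/√n
To reduce width by factor 2, need √n to grow by 2 → need 2² = 4 times as many samples.

Current: n = 52, width = 4.53
New: n = 208, width ≈ 2.20

Width reduced by factor of 4.53/2.20 = 2.06.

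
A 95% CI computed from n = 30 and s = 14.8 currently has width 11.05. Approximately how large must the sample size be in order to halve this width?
n ≈ 120

CI width ∝ 1/√n
To reduce width by factor 2, need √n to grow by 2 → need 2² = 4 times as many samples.

Current: n = 30, width = 11.05
New: n = 120, width ≈ 5.35

Width reduced by factor of 11.05/5.35 = 2.07.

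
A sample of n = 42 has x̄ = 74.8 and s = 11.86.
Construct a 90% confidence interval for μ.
(71.72, 77.88)

t-interval (σ unknown):
df = n - 1 = 41
t* = 1.683 for 90% confidence

Margin of error = t* · s/√n = 1.683 · 11.86/√42 = 3.08

CI: (71.72, 77.88)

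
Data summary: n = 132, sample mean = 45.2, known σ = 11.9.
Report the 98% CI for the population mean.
(42.79, 47.61)

z-interval (σ known):
z* = 2.326 for 98% confidence

Margin of error = z* · σ/√n = 2.326 · 11.9/√132 = 2.41

CI: (45.2 - 2.41, 45.2 + 2.41) = (42.79, 47.61)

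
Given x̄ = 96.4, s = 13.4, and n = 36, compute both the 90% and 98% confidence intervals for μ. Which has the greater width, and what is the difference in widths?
98% CI is wider by 3.34

df = 35
90% CI: t* = 1.690, (92.63, 100.17), width = 2 · t* · s/√n = 7.55
98% CI: t* = 2.438, (90.96, 101.84), width = 2 · t* · s/√n = 10.89

The 98% CI is wider by 10.89 - 7.55 = 3.34.
Higher confidence requires a wider interval.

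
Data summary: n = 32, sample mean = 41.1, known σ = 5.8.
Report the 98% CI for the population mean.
(38.72, 43.48)

z-interval (σ known):
z* = 2.326 for 98% confidence

Margin of error = z* · σ/√n = 2.326 · 5.8/√32 = 2.38

CI: (41.1 - 2.38, 41.1 + 2.38) = (38.72, 43.48)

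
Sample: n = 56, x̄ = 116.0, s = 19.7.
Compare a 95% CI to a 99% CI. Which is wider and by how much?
99% CI is wider by 3.50

df = 55
95% CI: t* = 2.004, (110.72, 121.28), width = 2 · t* · s/√n = 10.55
99% CI: t* = 2.668, (108.98, 123.02), width = 2 · t* · s/√n = 14.05

The 99% CI is wider by 14.05 - 10.55 = 3.50.
Higher confidence requires a wider interval.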